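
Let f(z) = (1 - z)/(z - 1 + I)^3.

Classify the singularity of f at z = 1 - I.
pole of order 3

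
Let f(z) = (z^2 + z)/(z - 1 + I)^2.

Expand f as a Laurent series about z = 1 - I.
Put w = z - (1 - I), i.e. z = w + 1 - I. The denominator is w^2, so it suffices to rewrite the numerator in powers of w.

P(z) = z^2 + z
P(w + 1 - I) = 1 - 3*I + (3 - 2*I)*w + w^2

Dividing each term by w^2:
  f = (1 - 3*I)/w^2 + (3 - 2*I)/w + 1

Substituting back w = z - 1 + I:
  f(z) = (1 - 3*I)/(z - 1 + I)^2 + (3 - 2*I)/(z - 1 + I) + 1

The series is finite because the numerator is a polynomial; the negative powers form the principal part, and the coefficient of 1/(z - 1 + I) gives Res(f, 1 - I) = 3 - 2*I.

Final answer: (1 - 3*I)/(z - 1 + I)^2 + (3 - 2*I)/(z - 1 + I) + 1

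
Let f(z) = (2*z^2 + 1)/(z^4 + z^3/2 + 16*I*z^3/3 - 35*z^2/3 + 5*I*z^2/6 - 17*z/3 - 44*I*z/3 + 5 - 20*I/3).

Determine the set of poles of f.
The singularities of f are the zeros of the denominator. Factoring,
  z^4 + z^3/2 + 16*I*z^3/3 - 35*z^2/3 + 5*I*z^2/6 - 17*z/3 - 44*I*z/3 + 5 - 20*I/3 = (z + 1 + 3*I)*(z + 1 + I/3)*(z - 2 + I)*(z + 1/2 + I)
so the candidates are z = -1 - 3*I, z = -1 - I/3, z = 2 - I, z = -1/2 - I.

Check the numerator P(z) = 2*z^2 + 1 at each one:
  P(-1 - 3*I) = -15 + 12*I ≠ 0, so z = -1 - 3*I is a (simple) pole.
  P(-1 - I/3) = 25/9 + 4*I/3 ≠ 0, so z = -1 - I/3 is a (simple) pole.
  P(2 - I) = 7 - 8*I ≠ 0, so z = 2 - I is a (simple) pole.
  P(-1/2 - I) = -1/2 + 2*I ≠ 0, so z = -1/2 - I is a (simple) pole.

Poles of f: {-1 - 3*I, -1 - I/3, -1/2 - I, 2 - I}

Final answer: {-1 - 3*I, -1 - I/3, -1/2 - I, 2 - I}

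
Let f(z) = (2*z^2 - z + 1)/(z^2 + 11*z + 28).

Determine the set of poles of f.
The singularities of f are the zeros of the denominator. Factoring,
  z^2 + 11*z + 28 = (z + 7)*(z + 4)
so the candidates are z = -7, z = -4.

Check the numerator P(z) = 2*z^2 - z + 1 at each one:
  P(-7) = 106 ≠ 0, so z = -7 is a (simple) pole.
  P(-4) = 37 ≠ 0, so z = -4 is a (simple) pole.

Poles of f: {-7, -4}

Final answer: {-7, -4}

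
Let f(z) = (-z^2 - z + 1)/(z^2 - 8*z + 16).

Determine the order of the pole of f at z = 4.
Factor the denominator:
  z^2 - 8*z + 16 = (z - 4)^2

The numerator P(z) = -z^2 - z + 1 has P(4) = -19 ≠ 0, so no factor of (z - 4) cancels.
Near z = 4 we can therefore write f(z) = g(z)/(z - 4)^2 with g analytic at 4 and g(4) ≠ 0 (g is just the numerator).

Hence z = 4 is a pole of order 2.

Final answer: 2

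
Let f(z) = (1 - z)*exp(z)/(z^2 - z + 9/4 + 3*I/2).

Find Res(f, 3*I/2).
(-11/20 - 3*I/20)*exp(3*I/2)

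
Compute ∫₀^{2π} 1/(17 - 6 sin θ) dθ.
Call the integral J. The integrand is 2π-periodic and we integrate over a full period, so shifting θ does not change the value (θ → θ + π/2 turns sin θ into cos θ; θ → θ + π flips the sign of the trig term). Hence
  J = ∫₀^{2π} dθ/(17 + 6 cos θ).
Put z = e^{iθ}: then cos θ = (z + 1/z)/2, dθ = dz/(iz), and z runs once counterclockwise around |z| = 1:
  J = ∮_{|z|=1} 1/(17 + 6*(z + 1/z)/2) · dz/(iz) = (2/i) ∮_{|z|=1} dz/(6*z^2 + 34*z + 6).
The roots of 6*z^2 + 34*z + 6 are z = (-17 ± sqrt(17^2 - 6^2))/6, with sqrt(253) = sqrt(253); their product is 1, so only z₊ = -17/6 + sqrt(253)/6 lies inside the unit circle (z₋ = -17/6 - sqrt(253)/6 lies outside).
z₊ is a simple zero of q(z) = 6*z^2 + 34*z + 6, so Res(1/q, z₊) = 1/q'(z₊) with q'(z) = 12*z + 34; and q'(z₊) = 6*(z₊ - z₋) = 2*sqrt(253).
Therefore J = (2/i) · 2πi · 1/(2*sqrt(253)) = 2*pi/(sqrt(253)) = 2*sqrt(253)*pi/253

Final answer: 2*sqrt(253)*pi/253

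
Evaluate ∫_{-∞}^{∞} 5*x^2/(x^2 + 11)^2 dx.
Let f(z) = 5*z^2/(z^2 + 11)^2. The denominator has no real zeros and deg Q - deg P = 2 ≥ 2, so the integral of f over the upper semicircle |z| = R tends to 0 as R → ∞. Closing the contour in the upper half-plane,
  ∫_{-∞}^{∞} f(x) dx = 2πi · Σ Res(f, z_k)  over the poles with Im z_k > 0.

Zeros of the denominator: z^2 + 11 = 0 gives z = ±sqrt(11)*I.
Upper half-plane: z = sqrt(11)*I (a pole of order 2).

Write f(z) = g(z)/(z - sqrt(11)*I)^2 with g(z) = 5*z^2/(z + sqrt(11)*I)^2. For a double pole, Res(f, z₀) = g'(z₀):
  g'(z) = 10*sqrt(11)*I*z/(z + sqrt(11)*I)^3
  Res(f, sqrt(11)*I) = g'(sqrt(11)*I) = -5*sqrt(11)*I/44

∫_{-∞}^{∞} f(x) dx = 2πi · (-5*sqrt(11)*I/44) = 5*sqrt(11)*pi/22

Final answer: 5*sqrt(11)*pi/22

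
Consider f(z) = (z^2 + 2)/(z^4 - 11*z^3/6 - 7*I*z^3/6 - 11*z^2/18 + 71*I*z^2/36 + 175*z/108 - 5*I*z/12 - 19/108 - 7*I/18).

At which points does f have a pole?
The singularities of f are the zeros of the denominator. Factoring,
  z^4 - 11*z^3/6 - 7*I*z^3/6 - 11*z^2/18 + 71*I*z^2/36 + 175*z/108 - 5*I*z/12 - 19/108 - 7*I/18 = (z - 3/2 - I/3)*(z - 1)*(z + 2/3 - I/2)*(z - I/3)
so the candidates are z = 3/2 + I/3, z = 1, z = -2/3 + I/2, z = I/3.

Check the numerator P(z) = z^2 + 2 at each one:
  P(3/2 + I/3) = 149/36 + I ≠ 0, so z = 3/2 + I/3 is a (simple) pole.
  P(1) = 3 ≠ 0, so z = 1 is a (simple) pole.
  P(-2/3 + I/2) = 79/36 - 2*I/3 ≠ 0, so z = -2/3 + I/2 is a (simple) pole.
  P(I/3) = 17/9 ≠ 0, so z = I/3 is a (simple) pole.

Poles of f: {-2/3 + I/2, I/3, 1, 3/2 + I/3}

Final answer: {-2/3 + I/2, I/3, 1, 3/2 + I/3}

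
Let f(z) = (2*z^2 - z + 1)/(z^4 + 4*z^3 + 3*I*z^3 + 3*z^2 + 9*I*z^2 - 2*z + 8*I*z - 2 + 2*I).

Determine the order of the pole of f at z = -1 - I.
Factor the denominator:
  z^4 + 4*z^3 + 3*I*z^3 + 3*z^2 + 9*I*z^2 - 2*z + 8*I*z - 2 + 2*I = (z + 1 + I)^3*(z + 1)

The numerator P(z) = 2*z^2 - z + 1 has P(-1 - I) = 2 + 5*I ≠ 0, so no factor of (z + 1 + I) cancels.
Near z = -1 - I we can therefore write f(z) = g(z)/(z + 1 + I)^3 with g analytic at -1 - I and g(-1 - I) ≠ 0 (g is the numerator divided by the remaining denominator factors).

Hence z = -1 - I is a pole of order 3.

Final answer: 3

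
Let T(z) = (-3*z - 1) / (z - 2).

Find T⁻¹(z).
(2*z - 1)/(z + 3)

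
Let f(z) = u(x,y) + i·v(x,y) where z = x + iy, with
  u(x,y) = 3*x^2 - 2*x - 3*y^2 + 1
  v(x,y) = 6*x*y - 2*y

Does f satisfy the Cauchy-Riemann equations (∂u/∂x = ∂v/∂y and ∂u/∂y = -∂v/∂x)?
∂u/∂x = 6*x - 2
∂v/∂y = 6*x - 2
∂u/∂y = -6*y
∂v/∂x = 6*y
∂u/∂x = ∂v/∂y and ∂u/∂y = -∂v/∂x hold identically; f is analytic.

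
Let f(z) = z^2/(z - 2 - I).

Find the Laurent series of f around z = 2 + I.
Put w = z - (2 + I), i.e. z = w + 2 + I. The denominator is w, so it suffices to rewrite the numerator in powers of w.

P(z) = z^2
P(w + 2 + I) = 3 + 4*I + (4 + 2*I)*w + w^2

Dividing each term by w:
  f = (3 + 4*I)/w + 4 + 2*I + w

Substituting back w = z - 2 - I:
  f(z) = (3 + 4*I)/(z - 2 - I) + 4 + 2*I + (z - 2 - I)

The series is finite because the numerator is a polynomial; the negative powers form the principal part, and the coefficient of 1/(z - 2 - I) gives Res(f, 2 + I) = 3 + 4*I.

Final answer: (3 + 4*I)/(z - 2 - I) + 4 + 2*I + (z - 2 - I)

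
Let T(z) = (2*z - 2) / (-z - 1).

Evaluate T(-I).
Substitute z = -I:
  numerator:   2*(-I) - 2 = -2 - 2*I
  denominator: -(-I) - 1 = -1 + I
T(-I) = (-2 - 2*I)/(-1 + I); multiplying numerator and denominator by the conjugate -1 - I gives (4*I)/2 = 2*I

Final answer: 2*I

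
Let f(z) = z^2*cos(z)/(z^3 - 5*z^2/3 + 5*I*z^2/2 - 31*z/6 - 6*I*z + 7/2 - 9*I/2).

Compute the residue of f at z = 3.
Write f(z) = P(z)/Q(z) with P(z) = z^2*cos(z) and Q(z) = z^3 - 5*z^2/3 + 5*I*z^2/2 - 31*z/6 - 6*I*z + 7/2 - 9*I/2.
The denominator factors as Q(z) = (z + 1/3 + I)*(z + 1 + 3*I/2)*(z - 3), so z = 3 is a simple zero of Q and P is analytic there; z = 3 is therefore a simple pole and
  Res(f, z₀) = P(z₀)/Q'(z₀).

Q'(z) = 3*z^2 - 10*z/3 + 5*I*z - 31/6 - 6*I, so Q'(3) = 71/6 + 9*I.
P(3) = 9*cos(3).

Res(f, 3) = (9*cos(3))/(71/6 + 9*I) = (3834/7957 - 2916*I/7957)*cos(3)

Final answer: (3834/7957 - 2916*I/7957)*cos(3)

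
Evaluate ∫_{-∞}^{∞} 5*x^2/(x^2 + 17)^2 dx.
Let f(z) = 5*z^2/(z^2 + 17)^2. The denominator has no real zeros and deg Q - deg P = 2 ≥ 2, so the integral of f over the upper semicircle |z| = R tends to 0 as R → ∞. Closing the contour in the upper half-plane,
  ∫_{-∞}^{∞} f(x) dx = 2πi · Σ Res(f, z_k)  over the poles with Im z_k > 0.

Zeros of the denominator: z^2 + 17 = 0 gives z = ±sqrt(17)*I.
Upper half-plane: z = sqrt(17)*I (a pole of order 2).

Write f(z) = g(z)/(z - sqrt(17)*I)^2 with g(z) = 5*z^2/(z + sqrt(17)*I)^2. For a double pole, Res(f, z₀) = g'(z₀):
  g'(z) = 10*sqrt(17)*I*z/(z + sqrt(17)*I)^3
  Res(f, sqrt(17)*I) = g'(sqrt(17)*I) = -5*sqrt(17)*I/68

∫_{-∞}^{∞} f(x) dx = 2πi · (-5*sqrt(17)*I/68) = 5*sqrt(17)*pi/34

Final answer: 5*sqrt(17)*pi/34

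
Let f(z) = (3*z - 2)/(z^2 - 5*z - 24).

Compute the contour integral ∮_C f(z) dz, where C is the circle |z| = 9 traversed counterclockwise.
By the residue theorem, ∮_C f(z) dz = 2πi · (sum of the residues of f at the poles inside |z| = 9).

The denominator factors as (z - 8)*(z + 3), so the singularities of f are simple poles at z = 8, z = -3.
  |8|² = 64 < 81 = 9², so this pole is inside the contour.
  |-3|² = 9 < 81 = 9², so this pole is inside the contour.

With P(z) = 3*z - 2 and Q(z) = z^2 - 5*z - 24, each pole is simple, so Res(f, z₀) = P(z₀)/Q'(z₀) with Q'(z) = 2*z - 5.
  Res(f, 8) = P(8)/Q'(8) = (22)/(11) = 2
  Res(f, -3) = P(-3)/Q'(-3) = (-11)/(-11) = 1

Sum of residues inside C: 3
∮_C f(z) dz = 2πi · (3) = 6*I*pi

Final answer: 6*I*pi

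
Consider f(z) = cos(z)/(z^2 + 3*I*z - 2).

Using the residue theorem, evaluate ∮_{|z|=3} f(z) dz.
By the residue theorem, ∮_C f(z) dz = 2πi · (sum of the residues of f at the poles inside |z| = 3).

The denominator factors as (z + I)*(z + 2*I), so the singularities of f are simple poles at z = -I, z = -2*I.
  |-I|² = 1 < 9 = 3², so this pole is inside the contour.
  |-2*I|² = 4 < 9 = 3², so this pole is inside the contour.

With P(z) = cos(z) and Q(z) = z^2 + 3*I*z - 2, each pole is simple, so Res(f, z₀) = P(z₀)/Q'(z₀) with Q'(z) = 2*z + 3*I.
  Res(f, -I) = P(-I)/Q'(-I) = (cosh(1))/(I) = -I*cosh(1)
  Res(f, -2*I) = P(-2*I)/Q'(-2*I) = (cosh(2))/(-I) = I*cosh(2)

Sum of residues inside C: -I*cosh(1) + I*cosh(2)
∮_C f(z) dz = 2πi · (-I*cosh(1) + I*cosh(2)) = -2*pi*cosh(2) + 2*pi*cosh(1)

Final answer: -2*pi*cosh(2) + 2*pi*cosh(1)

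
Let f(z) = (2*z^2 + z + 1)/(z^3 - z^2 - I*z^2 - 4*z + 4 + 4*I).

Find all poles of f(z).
The singularities of f are the zeros of the denominator. Factoring,
  z^3 - z^2 - I*z^2 - 4*z + 4 + 4*I = (z - 1 - I)*(z + 2)*(z - 2)
so the candidates are z = 1 + I, z = -2, z = 2.

Check the numerator P(z) = 2*z^2 + z + 1 at each one:
  P(1 + I) = 2 + 5*I ≠ 0, so z = 1 + I is a (simple) pole.
  P(-2) = 7 ≠ 0, so z = -2 is a (simple) pole.
  P(2) = 11 ≠ 0, so z = 2 is a (simple) pole.

Poles of f: {-2, 1 + I, 2}

Final answer: {-2, 1 + I, 2}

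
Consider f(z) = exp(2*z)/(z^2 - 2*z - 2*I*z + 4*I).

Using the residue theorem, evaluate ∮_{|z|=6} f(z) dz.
pi*(1/2 - I/2)*exp(4*I) + pi*(-1/2 + I/2)*exp(4)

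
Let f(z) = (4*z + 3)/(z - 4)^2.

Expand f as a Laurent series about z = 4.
Put w = z - (4), i.e. z = w + 4. The denominator is w^2, so it suffices to rewrite the numerator in powers of w.

P(z) = 4*z + 3
P(w + 4) = 19 + 4*w

Dividing each term by w^2:
  f = 19/w^2 + 4/w

Substituting back w = z - 4:
  f(z) = 19/(z - 4)^2 + 4/(z - 4)

The series is finite because the numerator is a polynomial; the negative powers form the principal part, and the coefficient of 1/(z - 4) gives Res(f, 4) = 4.

Final answer: 19/(z - 4)^2 + 4/(z - 4)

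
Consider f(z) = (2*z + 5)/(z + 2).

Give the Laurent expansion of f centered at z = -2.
Put w = z - (-2), i.e. z = w - 2. The denominator is w, so it suffices to rewrite the numerator in powers of w.

P(z) = 2*z + 5
P(w - 2) = 1 + 2*w

Dividing each term by w:
  f = 1/w + 2

Substituting back w = z + 2:
  f(z) = 1/(z + 2) + 2

The series is finite because the numerator is a polynomial; the negative powers form the principal part, and the coefficient of 1/(z + 2) gives Res(f, -2) = 1.

Final answer: 1/(z + 2) + 2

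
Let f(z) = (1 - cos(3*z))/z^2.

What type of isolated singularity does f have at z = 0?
Let u = z. The argument of cos is 3*z = 3u, so
  f = (1 - cos(3u))/u^2 = ((3u)^2/2 - (3u)^4/24 + ...)/u^2 = 9/2 - (27/8)*u^2 + ...
The Laurent expansion about u = 0 has no negative powers; equivalently lim_{z→0} f(z) = 9/2 exists and is finite.
So the singularity is removable.

Final answer: removable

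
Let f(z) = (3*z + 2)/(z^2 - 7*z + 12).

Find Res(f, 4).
Write f(z) = P(z)/Q(z) with P(z) = 3*z + 2 and Q(z) = z^2 - 7*z + 12.
The denominator factors as Q(z) = (z - 4)*(z - 3), so z = 4 is a simple zero of Q and P is analytic there; z = 4 is therefore a simple pole and
  Res(f, z₀) = P(z₀)/Q'(z₀).

Q'(z) = 2*z - 7, so Q'(4) = 1.
P(4) = 14.

Res(f, 4) = (14)/(1) = 14

Final answer: 14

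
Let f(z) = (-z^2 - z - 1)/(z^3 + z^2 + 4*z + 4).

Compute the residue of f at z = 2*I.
Write f(z) = P(z)/Q(z) with P(z) = -z^2 - z - 1 and Q(z) = z^3 + z^2 + 4*z + 4.
The denominator factors as Q(z) = (z + 2*I)*(z - 2*I)*(z + 1), so z = 2*I is a simple zero of Q and P is analytic there; z = 2*I is therefore a simple pole and
  Res(f, z₀) = P(z₀)/Q'(z₀).

Q'(z) = 3*z^2 + 2*z + 4, so Q'(2*I) = -8 + 4*I.
P(2*I) = 3 - 2*I.

Res(f, 2*I) = (3 - 2*I)/(-8 + 4*I) = -2/5 + I/20

Final answer: -2/5 + I/20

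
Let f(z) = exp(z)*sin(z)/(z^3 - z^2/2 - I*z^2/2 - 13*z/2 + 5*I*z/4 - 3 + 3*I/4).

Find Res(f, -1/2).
Write f(z) = P(z)/Q(z) with P(z) = exp(z)*sin(z) and Q(z) = z^3 - z^2/2 - I*z^2/2 - 13*z/2 + 5*I*z/4 - 3 + 3*I/4.
The denominator factors as Q(z) = (z + 2 - I/2)*(z + 1/2)*(z - 3), so z = -1/2 is a simple zero of Q and P is analytic there; z = -1/2 is therefore a simple pole and
  Res(f, z₀) = P(z₀)/Q'(z₀).

Q'(z) = 3*z^2 - z - I*z - 13/2 + 5*I/4, so Q'(-1/2) = -21/4 + 7*I/4.
P(-1/2) = -exp(-1/2)*sin(1/2).

Res(f, -1/2) = (-exp(-1/2)*sin(1/2))/(-21/4 + 7*I/4) = (6/35 + 2*I/35)*exp(-1/2)*sin(1/2)

Final answer: (6/35 + 2*I/35)*exp(-1/2)*sin(1/2)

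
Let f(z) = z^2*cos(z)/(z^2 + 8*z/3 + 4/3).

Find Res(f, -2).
Write f(z) = P(z)/Q(z) with P(z) = z^2*cos(z) and Q(z) = z^2 + 8*z/3 + 4/3.
The denominator factors as Q(z) = (z + 2)*(z + 2/3), so z = -2 is a simple zero of Q and P is analytic there; z = -2 is therefore a simple pole and
  Res(f, z₀) = P(z₀)/Q'(z₀).

Q'(z) = 2*z + 8/3, so Q'(-2) = -4/3.
P(-2) = 4*cos(2).

Res(f, -2) = (4*cos(2))/(-4/3) = -3*cos(2)

Final answer: -3*cos(2)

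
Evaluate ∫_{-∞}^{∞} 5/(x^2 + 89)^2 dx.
5*sqrt(89)*pi/15842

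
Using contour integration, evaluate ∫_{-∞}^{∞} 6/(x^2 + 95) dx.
Let f(z) = 6/(z^2 + 95). The denominator has no real zeros and deg Q - deg P = 2 ≥ 2, so the integral of f over the upper semicircle |z| = R tends to 0 as R → ∞. Closing the contour in the upper half-plane,
  ∫_{-∞}^{∞} f(x) dx = 2πi · Σ Res(f, z_k)  over the poles with Im z_k > 0.

Zeros of the denominator: z^2 + 95 = 0 gives z = ±sqrt(95)*I.
Upper half-plane: z = sqrt(95)*I (simple).

Each pole is a simple zero of Q(z) = z^2 + 95, so Res(f, z₀) = P(z₀)/Q'(z₀) with P(z) = 6, Q'(z) = 2*z:
  Res(f, sqrt(95)*I) = (6)/(2*sqrt(95)*I) = -3*sqrt(95)*I/95

∫_{-∞}^{∞} f(x) dx = 2πi · (-3*sqrt(95)*I/95) = 6*sqrt(95)*pi/95

Final answer: 6*sqrt(95)*pi/95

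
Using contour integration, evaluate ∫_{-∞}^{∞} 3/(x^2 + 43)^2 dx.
Let f(z) = 3/(z^2 + 43)^2. The denominator has no real zeros and deg Q - deg P = 4 ≥ 2, so the integral of f over the upper semicircle |z| = R tends to 0 as R → ∞. Closing the contour in the upper half-plane,
  ∫_{-∞}^{∞} f(x) dx = 2πi · Σ Res(f, z_k)  over the poles with Im z_k > 0.

Zeros of the denominator: z^2 + 43 = 0 gives z = ±sqrt(43)*I.
Upper half-plane: z = sqrt(43)*I (a pole of order 2).

Write f(z) = g(z)/(z - sqrt(43)*I)^2 with g(z) = 3/(z + sqrt(43)*I)^2. For a double pole, Res(f, z₀) = g'(z₀):
  g'(z) = -6/(z + sqrt(43)*I)^3
  Res(f, sqrt(43)*I) = g'(sqrt(43)*I) = -3*sqrt(43)*I/7396

∫_{-∞}^{∞} f(x) dx = 2πi · (-3*sqrt(43)*I/7396) = 3*sqrt(43)*pi/3698

Final answer: 3*sqrt(43)*pi/3698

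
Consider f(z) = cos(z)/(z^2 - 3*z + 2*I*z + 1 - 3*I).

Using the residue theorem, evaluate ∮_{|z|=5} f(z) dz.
By the residue theorem, ∮_C f(z) dz = 2πi · (sum of the residues of f at the poles inside |z| = 5).

The denominator factors as (z - 2 + I)*(z - 1 + I), so the singularities of f are simple poles at z = 2 - I, z = 1 - I.
  |2 - I|² = 5 < 25 = 5², so this pole is inside the contour.
  |1 - I|² = 2 < 25 = 5², so this pole is inside the contour.

With P(z) = cos(z) and Q(z) = z^2 - 3*z + 2*I*z + 1 - 3*I, each pole is simple, so Res(f, z₀) = P(z₀)/Q'(z₀) with Q'(z) = 2*z - 3 + 2*I.
  Res(f, 2 - I) = P(2 - I)/Q'(2 - I) = (cos(2 - I))/(1) = cos(2 - I)
  Res(f, 1 - I) = P(1 - I)/Q'(1 - I) = (cos(1 - I))/(-1) = -cos(1 - I)

Sum of residues inside C: -cos(1 - I) + cos(2 - I)
∮_C f(z) dz = 2πi · (-cos(1 - I) + cos(2 - I)) = -2*I*pi*cos(1 - I) + 2*I*pi*cos(2 - I)

Final answer: -2*I*pi*cos(1 - I) + 2*I*pi*cos(2 - I)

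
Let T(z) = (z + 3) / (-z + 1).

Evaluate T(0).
Substitute z = 0:
  numerator:   (0) + 3 = 3
  denominator: -(0) + 1 = 1
T(0) = (3)/(1) = 3

Final answer: 3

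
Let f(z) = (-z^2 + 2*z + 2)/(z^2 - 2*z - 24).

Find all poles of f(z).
{-4, 6}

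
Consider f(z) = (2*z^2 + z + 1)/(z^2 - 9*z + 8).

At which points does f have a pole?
The singularities of f are the zeros of the denominator. Factoring,
  z^2 - 9*z + 8 = (z - 8)*(z - 1)
so the candidates are z = 8, z = 1.

Check the numerator P(z) = 2*z^2 + z + 1 at each one:
  P(8) = 137 ≠ 0, so z = 8 is a (simple) pole.
  P(1) = 4 ≠ 0, so z = 1 is a (simple) pole.

Poles of f: {1, 8}

Final answer: {1, 8}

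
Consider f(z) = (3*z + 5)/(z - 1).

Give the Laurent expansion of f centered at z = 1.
8/(z - 1) + 3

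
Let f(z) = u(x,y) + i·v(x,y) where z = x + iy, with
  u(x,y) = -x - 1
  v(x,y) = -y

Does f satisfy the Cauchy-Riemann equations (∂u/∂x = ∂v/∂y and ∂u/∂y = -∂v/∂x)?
∂u/∂x = -1
∂v/∂y = -1
∂u/∂y = 0
∂v/∂x = 0
∂u/∂x = ∂v/∂y and ∂u/∂y = -∂v/∂x hold identically; f is analytic.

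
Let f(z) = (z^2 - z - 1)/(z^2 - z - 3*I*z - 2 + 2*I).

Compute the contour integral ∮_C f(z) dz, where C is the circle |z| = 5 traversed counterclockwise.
-6*pi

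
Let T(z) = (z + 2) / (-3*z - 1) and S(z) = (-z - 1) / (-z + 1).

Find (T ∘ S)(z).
(T ∘ S)(z) = T(S(z)) = ((1)*S(z) + (2))/((-3)*S(z) + (-1)). Multiply numerator and denominator by -z + 1:
  numerator:   (1)*(-z - 1) + (2)*(-z + 1) = -3*z + 1
  denominator: (-3)*(-z - 1) + (-1)*(-z + 1) = 4*z + 2
(T ∘ S)(z) = (-3*z + 1)/(4*z + 2)

Final answer: (-3*z + 1)/(4*z + 2)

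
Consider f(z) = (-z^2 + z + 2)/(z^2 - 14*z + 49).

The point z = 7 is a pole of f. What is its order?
2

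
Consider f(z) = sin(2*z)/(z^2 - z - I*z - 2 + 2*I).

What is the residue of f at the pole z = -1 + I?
Write f(z) = P(z)/Q(z) with P(z) = sin(2*z) and Q(z) = z^2 - z - I*z - 2 + 2*I.
The denominator factors as Q(z) = (z + 1 - I)*(z - 2), so z = -1 + I is a simple zero of Q and P is analytic there; z = -1 + I is therefore a simple pole and
  Res(f, z₀) = P(z₀)/Q'(z₀).

Q'(z) = 2*z - 1 - I, so Q'(-1 + I) = -3 + I.
P(-1 + I) = -sin(2 - 2*I).

Res(f, -1 + I) = (-sin(2 - 2*I))/(-3 + I) = (3/10 + I/10)*sin(2 - 2*I)

Final answer: (3/10 + I/10)*sin(2 - 2*I)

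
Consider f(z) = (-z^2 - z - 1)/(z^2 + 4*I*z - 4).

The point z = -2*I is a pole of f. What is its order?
Factor the denominator:
  z^2 + 4*I*z - 4 = (z + 2*I)^2

The numerator P(z) = -z^2 - z - 1 has P(-2*I) = 3 + 2*I ≠ 0, so no factor of (z + 2*I) cancels.
Near z = -2*I we can therefore write f(z) = g(z)/(z + 2*I)^2 with g analytic at -2*I and g(-2*I) ≠ 0 (g is just the numerator).

Hence z = -2*I is a pole of order 2.

Final answer: 2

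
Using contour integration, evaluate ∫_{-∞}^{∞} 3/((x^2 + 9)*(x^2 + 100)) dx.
Let f(z) = 3/((z^2 + 9)*(z^2 + 100)). The denominator has no real zeros and deg Q - deg P = 4 ≥ 2, so the integral of f over the upper semicircle |z| = R tends to 0 as R → ∞. Closing the contour in the upper half-plane,
  ∫_{-∞}^{∞} f(x) dx = 2πi · Σ Res(f, z_k)  over the poles with Im z_k > 0.

Zeros of the denominator: z^2 + 100 = 0 gives z = ±10*I; z^2 + 9 = 0 gives z = ±3*I.
Upper half-plane: z = 3*I, z = 10*I (simple).

Each pole is a simple zero of Q(z) = z^4 + 109*z^2 + 900, so Res(f, z₀) = P(z₀)/Q'(z₀) with P(z) = 3, Q'(z) = 4*z^3 + 218*z:
  Res(f, 3*I) = (3)/(546*I) = -I/182
  Res(f, 10*I) = (3)/(-1820*I) = 3*I/1820

Sum of residues: -I/260
∫_{-∞}^{∞} f(x) dx = 2πi · (-I/260) = pi/130

Final answer: pi/130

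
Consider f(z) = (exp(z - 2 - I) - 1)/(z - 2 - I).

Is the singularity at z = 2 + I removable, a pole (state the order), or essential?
removable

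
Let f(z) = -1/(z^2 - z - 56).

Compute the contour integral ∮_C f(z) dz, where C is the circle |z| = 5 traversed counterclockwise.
By the residue theorem, ∮_C f(z) dz = 2πi · (sum of the residues of f at the poles inside |z| = 5).

The denominator factors as (z + 7)*(z - 8), so the singularities of f are simple poles at z = -7, z = 8.
  |-7|² = 49 > 25 = 5², so this pole is outside the contour.
  |8|² = 64 > 25 = 5², so this pole is outside the contour.

No pole lies inside the contour, so f is analytic on and inside C and the integral is 0 (Cauchy's theorem).

Final answer: 0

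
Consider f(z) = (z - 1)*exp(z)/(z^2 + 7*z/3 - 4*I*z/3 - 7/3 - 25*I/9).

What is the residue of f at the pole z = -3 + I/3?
Write f(z) = P(z)/Q(z) with P(z) = (z - 1)*exp(z) and Q(z) = z^2 + 7*z/3 - 4*I*z/3 - 7/3 - 25*I/9.
The denominator factors as Q(z) = (z - 2/3 - I)*(z + 3 - I/3), so z = -3 + I/3 is a simple zero of Q and P is analytic there; z = -3 + I/3 is therefore a simple pole and
  Res(f, z₀) = P(z₀)/Q'(z₀).

Q'(z) = 2*z + 7/3 - 4*I/3, so Q'(-3 + I/3) = -11/3 - 2*I/3.
P(-3 + I/3) = (-4 + I/3)*exp(-3 + I/3).

Res(f, -3 + I/3) = ((-4 + I/3)*exp(-3 + I/3))/(-11/3 - 2*I/3) = (26/25 - 7*I/25)*exp(-3 + I/3)

Final answer: (26/25 - 7*I/25)*exp(-3 + I/3)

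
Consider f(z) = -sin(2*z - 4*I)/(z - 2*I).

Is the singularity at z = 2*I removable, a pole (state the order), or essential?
Let u = z - 2*I. The argument of sin is 2*z - 4*I = 2u, so
  f = -sin(2u)/u = -((2u) - (2u)^3/6 + ...)/u = -2 + (4/3)*u^2 - ...
The Laurent expansion about u = 0 has no negative powers; equivalently lim_{z→2*I} f(z) = -2 exists and is finite.
So the singularity is removable.

Final answer: removable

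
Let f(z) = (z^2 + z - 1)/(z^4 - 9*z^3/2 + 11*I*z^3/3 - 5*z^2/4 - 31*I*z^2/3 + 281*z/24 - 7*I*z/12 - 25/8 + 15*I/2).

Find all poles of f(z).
The singularities of f are the zeros of the denominator. Factoring,
  z^4 - 9*z^3/2 + 11*I*z^3/3 - 5*z^2/4 - 31*I*z^2/3 + 281*z/24 - 7*I*z/12 - 25/8 + 15*I/2 = (z - 3 + 3*I/2)*(z - 1 + 2*I/3)*(z - 3/2 + I)*(z + 1 + I/2)
so the candidates are z = 3 - 3*I/2, z = 1 - 2*I/3, z = 3/2 - I, z = -1 - I/2.

Check the numerator P(z) = z^2 + z - 1 at each one:
  P(3 - 3*I/2) = 35/4 - 21*I/2 ≠ 0, so z = 3 - 3*I/2 is a (simple) pole.
  P(1 - 2*I/3) = 5/9 - 2*I ≠ 0, so z = 1 - 2*I/3 is a (simple) pole.
  P(3/2 - I) = 7/4 - 4*I ≠ 0, so z = 3/2 - I is a (simple) pole.
  P(-1 - I/2) = -5/4 + I/2 ≠ 0, so z = -1 - I/2 is a (simple) pole.

Poles of f: {-1 - I/2, 1 - 2*I/3, 3/2 - I, 3 - 3*I/2}

Final answer: {-1 - I/2, 1 - 2*I/3, 3/2 - I, 3 - 3*I/2}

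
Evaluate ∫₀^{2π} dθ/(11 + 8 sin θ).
2*sqrt(57)*pi/57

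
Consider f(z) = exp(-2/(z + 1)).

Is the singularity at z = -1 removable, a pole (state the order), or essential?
essential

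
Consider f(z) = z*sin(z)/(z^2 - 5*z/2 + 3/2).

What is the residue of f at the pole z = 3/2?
Write f(z) = P(z)/Q(z) with P(z) = z*sin(z) and Q(z) = z^2 - 5*z/2 + 3/2.
The denominator factors as Q(z) = (z - 1)*(z - 3/2), so z = 3/2 is a simple zero of Q and P is analytic there; z = 3/2 is therefore a simple pole and
  Res(f, z₀) = P(z₀)/Q'(z₀).

Q'(z) = 2*z - 5/2, so Q'(3/2) = 1/2.
P(3/2) = 3*sin(3/2)/2.

Res(f, 3/2) = (3*sin(3/2)/2)/(1/2) = 3*sin(3/2)

Final answer: 3*sin(3/2)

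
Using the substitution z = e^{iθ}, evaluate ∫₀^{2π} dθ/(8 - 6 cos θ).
Call the integral J. The integrand is 2π-periodic and we integrate over a full period, so shifting θ does not change the value (θ → θ + π flips the sign of the trig term). Hence
  J = ∫₀^{2π} dθ/(8 + 6 cos θ).
Put z = e^{iθ}: then cos θ = (z + 1/z)/2, dθ = dz/(iz), and z runs once counterclockwise around |z| = 1:
  J = ∮_{|z|=1} 1/(8 + 6*(z + 1/z)/2) · dz/(iz) = (2/i) ∮_{|z|=1} dz/(6*z^2 + 16*z + 6).
The roots of 6*z^2 + 16*z + 6 are z = (-8 ± sqrt(8^2 - 6^2))/6, with sqrt(28) = 2*sqrt(7); their product is 1, so only z₊ = -4/3 + sqrt(7)/3 lies inside the unit circle (z₋ = -4/3 - sqrt(7)/3 lies outside).
z₊ is a simple zero of q(z) = 6*z^2 + 16*z + 6, so Res(1/q, z₊) = 1/q'(z₊) with q'(z) = 12*z + 16; and q'(z₊) = 6*(z₊ - z₋) = 4*sqrt(7).
Therefore J = (2/i) · 2πi · 1/(4*sqrt(7)) = 2*pi/(2*sqrt(7)) = sqrt(7)*pi/7

Final answer: sqrt(7)*pi/7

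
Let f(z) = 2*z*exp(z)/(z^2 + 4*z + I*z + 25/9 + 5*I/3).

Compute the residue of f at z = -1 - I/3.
Write f(z) = P(z)/Q(z) with P(z) = 2*z*exp(z) and Q(z) = z^2 + 4*z + I*z + 25/9 + 5*I/3.
The denominator factors as Q(z) = (z + 1 + I/3)*(z + 3 + 2*I/3), so z = -1 - I/3 is a simple zero of Q and P is analytic there; z = -1 - I/3 is therefore a simple pole and
  Res(f, z₀) = P(z₀)/Q'(z₀).

Q'(z) = 2*z + 4 + I, so Q'(-1 - I/3) = 2 + I/3.
P(-1 - I/3) = (-2 - 2*I/3)*exp(-1 - I/3).

Res(f, -1 - I/3) = ((-2 - 2*I/3)*exp(-1 - I/3))/(2 + I/3) = (-38/37 - 6*I/37)*exp(-1 - I/3)

Final answer: (-38/37 - 6*I/37)*exp(-1 - I/3)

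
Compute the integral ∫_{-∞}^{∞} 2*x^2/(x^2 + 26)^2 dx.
sqrt(26)*pi/26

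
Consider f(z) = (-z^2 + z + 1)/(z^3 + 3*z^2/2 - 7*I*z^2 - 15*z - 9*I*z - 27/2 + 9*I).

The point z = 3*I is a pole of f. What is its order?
2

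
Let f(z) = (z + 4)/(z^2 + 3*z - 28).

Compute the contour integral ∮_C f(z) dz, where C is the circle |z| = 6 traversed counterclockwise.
By the residue theorem, ∮_C f(z) dz = 2πi · (sum of the residues of f at the poles inside |z| = 6).

The denominator factors as (z + 7)*(z - 4), so the singularities of f are simple poles at z = -7, z = 4.
  |-7|² = 49 > 36 = 6², so this pole is outside the contour.
  |4|² = 16 < 36 = 6², so this pole is inside the contour.

With P(z) = z + 4 and Q(z) = z^2 + 3*z - 28, each pole is simple, so Res(f, z₀) = P(z₀)/Q'(z₀) with Q'(z) = 2*z + 3.
  Res(f, 4) = P(4)/Q'(4) = (8)/(11) = 8/11

∮_C f(z) dz = 2πi · (8/11) = 16*I*pi/11

Final answer: 16*I*pi/11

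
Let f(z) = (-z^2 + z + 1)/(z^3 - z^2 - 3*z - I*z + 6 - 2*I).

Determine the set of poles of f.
{-2, 1 - I, 2 + I}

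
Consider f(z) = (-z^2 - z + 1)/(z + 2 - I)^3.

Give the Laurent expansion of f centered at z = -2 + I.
Put w = z - (-2 + I), i.e. z = w - 2 + I. The denominator is w^3, so it suffices to rewrite the numerator in powers of w.

P(z) = -z^2 - z + 1
P(w - 2 + I) = 3*I + (3 - 2*I)*w - w^2

Dividing each term by w^3:
  f = 3*I/w^3 + (3 - 2*I)/w^2 - 1/w

Substituting back w = z + 2 - I:
  f(z) = 3*I/(z + 2 - I)^3 + (3 - 2*I)/(z + 2 - I)^2 - 1/(z + 2 - I)

The series is finite because the numerator is a polynomial; the negative powers form the principal part, and the coefficient of 1/(z + 2 - I) gives Res(f, -2 + I) = -1.

Final answer: 3*I/(z + 2 - I)^3 + (3 - 2*I)/(z + 2 - I)^2 - 1/(z + 2 - I)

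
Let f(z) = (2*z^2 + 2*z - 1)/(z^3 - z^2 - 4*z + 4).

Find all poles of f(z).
The singularities of f are the zeros of the denominator. Factoring,
  z^3 - z^2 - 4*z + 4 = (z - 2)*(z + 2)*(z - 1)
so the candidates are z = 2, z = -2, z = 1.

Check the numerator P(z) = 2*z^2 + 2*z - 1 at each one:
  P(2) = 11 ≠ 0, so z = 2 is a (simple) pole.
  P(-2) = 3 ≠ 0, so z = -2 is a (simple) pole.
  P(1) = 3 ≠ 0, so z = 1 is a (simple) pole.

Poles of f: {-2, 1, 2}

Final answer: {-2, 1, 2}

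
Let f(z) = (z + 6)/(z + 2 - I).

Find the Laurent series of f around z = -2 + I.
Put w = z - (-2 + I), i.e. z = w - 2 + I. The denominator is w, so it suffices to rewrite the numerator in powers of w.

P(z) = z + 6
P(w - 2 + I) = 4 + I + w

Dividing each term by w:
  f = (4 + I)/w + 1

Substituting back w = z + 2 - I:
  f(z) = (4 + I)/(z + 2 - I) + 1

The series is finite because the numerator is a polynomial; the negative powers form the principal part, and the coefficient of 1/(z + 2 - I) gives Res(f, -2 + I) = 4 + I.

Final answer: (4 + I)/(z + 2 - I) + 1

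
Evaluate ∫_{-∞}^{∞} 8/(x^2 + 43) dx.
Let f(z) = 8/(z^2 + 43). The denominator has no real zeros and deg Q - deg P = 2 ≥ 2, so the integral of f over the upper semicircle |z| = R tends to 0 as R → ∞. Closing the contour in the upper half-plane,
  ∫_{-∞}^{∞} f(x) dx = 2πi · Σ Res(f, z_k)  over the poles with Im z_k > 0.

Zeros of the denominator: z^2 + 43 = 0 gives z = ±sqrt(43)*I.
Upper half-plane: z = sqrt(43)*I (simple).

Each pole is a simple zero of Q(z) = z^2 + 43, so Res(f, z₀) = P(z₀)/Q'(z₀) with P(z) = 8, Q'(z) = 2*z:
  Res(f, sqrt(43)*I) = (8)/(2*sqrt(43)*I) = -4*sqrt(43)*I/43

∫_{-∞}^{∞} f(x) dx = 2πi · (-4*sqrt(43)*I/43) = 8*sqrt(43)*pi/43

Final answer: 8*sqrt(43)*pi/43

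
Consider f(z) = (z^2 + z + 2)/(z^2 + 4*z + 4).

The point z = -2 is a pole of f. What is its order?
2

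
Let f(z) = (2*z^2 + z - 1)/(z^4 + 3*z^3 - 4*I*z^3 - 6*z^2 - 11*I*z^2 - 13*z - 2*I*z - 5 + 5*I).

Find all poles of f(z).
The singularities of f are the zeros of the denominator. Factoring,
  z^4 + 3*z^3 - 4*I*z^3 - 6*z^2 - 11*I*z^2 - 13*z - 2*I*z - 5 + 5*I = (z - I)*(z + 3 - I)*(z - 1 - 2*I)*(z + 1)
so the candidates are z = I, z = -3 + I, z = 1 + 2*I, z = -1.

Check the numerator P(z) = 2*z^2 + z - 1 at each one:
  P(I) = -3 + I ≠ 0, so z = I is a (simple) pole.
  P(-3 + I) = 12 - 11*I ≠ 0, so z = -3 + I is a (simple) pole.
  P(1 + 2*I) = -6 + 10*I ≠ 0, so z = 1 + 2*I is a (simple) pole.
  P(-1) = 0, so the factor (z + 1) cancels and z = -1 is only a removable singularity, not a pole.

Poles of f: {-3 + I, I, 1 + 2*I}

Final answer: {-3 + I, I, 1 + 2*I}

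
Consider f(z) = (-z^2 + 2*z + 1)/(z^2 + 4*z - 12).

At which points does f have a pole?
The singularities of f are the zeros of the denominator. Factoring,
  z^2 + 4*z - 12 = (z - 2)*(z + 6)
so the candidates are z = 2, z = -6.

Check the numerator P(z) = -z^2 + 2*z + 1 at each one:
  P(2) = 1 ≠ 0, so z = 2 is a (simple) pole.
  P(-6) = -47 ≠ 0, so z = -6 is a (simple) pole.

Poles of f: {-6, 2}

Final answer: {-6, 2}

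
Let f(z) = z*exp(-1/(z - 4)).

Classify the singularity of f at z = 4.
Let u = z - 4. Then
  e^(-1/u) = Σ_{k≥0} (-1)^k/(k!·u^k) = 1 - 1/u + 1/(2*u^2) - 1/(6*u^3) + ...
which has infinitely many negative powers of u, so exp(-1/(z - 4)) has an essential singularity at z = 4.
The extra factor z is a nonzero polynomial; if the product had at most a pole at z = 4, dividing by that polynomial would leave exp(-1/(z - 4)) with at most a pole too — contradiction. (Equivalently, the product's Laurent series still has infinitely many negative powers.)
So the singularity is essential.

Final answer: essential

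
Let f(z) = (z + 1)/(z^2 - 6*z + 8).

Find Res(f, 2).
-3/2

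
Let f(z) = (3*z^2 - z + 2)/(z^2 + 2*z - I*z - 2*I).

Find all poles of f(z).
The singularities of f are the zeros of the denominator. Factoring,
  z^2 + 2*z - I*z - 2*I = (z + 2)*(z - I)
so the candidates are z = -2, z = I.

Check the numerator P(z) = 3*z^2 - z + 2 at each one:
  P(-2) = 16 ≠ 0, so z = -2 is a (simple) pole.
  P(I) = -1 - I ≠ 0, so z = I is a (simple) pole.

Poles of f: {-2, I}

Final answer: {-2, I}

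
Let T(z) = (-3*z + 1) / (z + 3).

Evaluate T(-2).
Substitute z = -2:
  numerator:   -3*(-2) + 1 = 7
  denominator: (-2) + 3 = 1
T(-2) = (7)/(1) = 7

Final answer: 7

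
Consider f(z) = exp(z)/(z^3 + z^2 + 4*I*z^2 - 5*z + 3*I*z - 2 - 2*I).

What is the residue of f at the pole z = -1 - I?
(1/2 + I/2)*exp(-1 - I)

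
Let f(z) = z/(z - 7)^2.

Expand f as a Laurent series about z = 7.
Put w = z - (7), i.e. z = w + 7. The denominator is w^2, so it suffices to rewrite the numerator in powers of w.

P(z) = z
P(w + 7) = 7 + w

Dividing each term by w^2:
  f = 7/w^2 + 1/w

Substituting back w = z - 7:
  f(z) = 7/(z - 7)^2 + 1/(z - 7)

The series is finite because the numerator is a polynomial; the negative powers form the principal part, and the coefficient of 1/(z - 7) gives Res(f, 7) = 1.

Final answer: 7/(z - 7)^2 + 1/(z - 7)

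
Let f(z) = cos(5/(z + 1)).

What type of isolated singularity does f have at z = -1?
Let u = z + 1. Then
  cos(5/u) = Σ_{k≥0} (-1)^k (5)^(2k)/((2k)!·u^(2k)) = 1 - 25/(2*u^2) + 625/(24*u^4) + ...
which has infinitely many negative powers of u, so cos(5/(z + 1)) has an essential singularity at z = -1.
So the singularity is essential.

Final answer: essential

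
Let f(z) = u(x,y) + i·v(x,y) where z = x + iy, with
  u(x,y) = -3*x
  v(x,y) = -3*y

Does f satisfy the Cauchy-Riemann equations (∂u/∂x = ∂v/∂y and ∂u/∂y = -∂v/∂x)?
∂u/∂x = -3
∂v/∂y = -3
∂u/∂y = 0
∂v/∂x = 0
∂u/∂x = ∂v/∂y and ∂u/∂y = -∂v/∂x hold identically; f is analytic.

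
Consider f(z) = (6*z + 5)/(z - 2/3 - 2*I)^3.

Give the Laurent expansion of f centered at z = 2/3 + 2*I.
(9 + 12*I)/(z - 2/3 - 2*I)^3 + 6/(z - 2/3 - 2*I)^2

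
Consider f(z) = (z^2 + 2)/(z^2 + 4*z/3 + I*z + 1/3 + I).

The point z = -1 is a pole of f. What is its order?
Factor the denominator:
  z^2 + 4*z/3 + I*z + 1/3 + I = (z + 1)*(z + 1/3 + I)

The numerator P(z) = z^2 + 2 has P(-1) = 3 ≠ 0, so no factor of (z + 1) cancels.
Near z = -1 we can therefore write f(z) = g(z)/(z + 1) with g analytic at -1 and g(-1) ≠ 0 (g is the numerator divided by the remaining denominator factors).

Hence z = -1 is a pole of order 1.

Final answer: 1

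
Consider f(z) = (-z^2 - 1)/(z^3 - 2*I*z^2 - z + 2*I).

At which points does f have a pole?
{-1, 2*I, 1}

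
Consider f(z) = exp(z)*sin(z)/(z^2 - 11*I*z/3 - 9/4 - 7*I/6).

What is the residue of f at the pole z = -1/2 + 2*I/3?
Write f(z) = P(z)/Q(z) with P(z) = exp(z)*sin(z) and Q(z) = z^2 - 11*I*z/3 - 9/4 - 7*I/6.
The denominator factors as Q(z) = (z + 1/2 - 2*I/3)*(z - 1/2 - 3*I), so z = -1/2 + 2*I/3 is a simple zero of Q and P is analytic there; z = -1/2 + 2*I/3 is therefore a simple pole and
  Res(f, z₀) = P(z₀)/Q'(z₀).

Q'(z) = 2*z - 11*I/3, so Q'(-1/2 + 2*I/3) = -1 - 7*I/3.
P(-1/2 + 2*I/3) = -exp(-1/2 + 2*I/3)*sin(1/2 - 2*I/3).

Res(f, -1/2 + 2*I/3) = (-exp(-1/2 + 2*I/3)*sin(1/2 - 2*I/3))/(-1 - 7*I/3) = (9/58 - 21*I/58)*exp(-1/2 + 2*I/3)*sin(1/2 - 2*I/3)

Final answer: (9/58 - 21*I/58)*exp(-1/2 + 2*I/3)*sin(1/2 - 2*I/3)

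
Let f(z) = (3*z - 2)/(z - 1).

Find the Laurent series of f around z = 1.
Put w = z - (1), i.e. z = w + 1. The denominator is w, so it suffices to rewrite the numerator in powers of w.

P(z) = 3*z - 2
P(w + 1) = 1 + 3*w

Dividing each term by w:
  f = 1/w + 3

Substituting back w = z - 1:
  f(z) = 1/(z - 1) + 3

The series is finite because the numerator is a polynomial; the negative powers form the principal part, and the coefficient of 1/(z - 1) gives Res(f, 1) = 1.

Final answer: 1/(z - 1) + 3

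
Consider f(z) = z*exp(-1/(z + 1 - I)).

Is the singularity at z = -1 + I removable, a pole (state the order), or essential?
Let u = z + 1 - I. Then
  e^(-1/u) = Σ_{k≥0} (-1)^k/(k!·u^k) = 1 - 1/u + 1/(2*u^2) - 1/(6*u^3) + ...
which has infinitely many negative powers of u, so exp(-1/(z + 1 - I)) has an essential singularity at z = -1 + I.
The extra factor z is a nonzero polynomial; if the product had at most a pole at z = -1 + I, dividing by that polynomial would leave exp(-1/(z + 1 - I)) with at most a pole too — contradiction. (Equivalently, the product's Laurent series still has infinitely many negative powers.)
So the singularity is essential.

Final answer: essential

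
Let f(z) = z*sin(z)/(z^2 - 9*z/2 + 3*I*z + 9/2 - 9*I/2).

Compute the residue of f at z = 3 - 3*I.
Write f(z) = P(z)/Q(z) with P(z) = z*sin(z) and Q(z) = z^2 - 9*z/2 + 3*I*z + 9/2 - 9*I/2.
The denominator factors as Q(z) = (z - 3/2)*(z - 3 + 3*I), so z = 3 - 3*I is a simple zero of Q and P is analytic there; z = 3 - 3*I is therefore a simple pole and
  Res(f, z₀) = P(z₀)/Q'(z₀).

Q'(z) = 2*z - 9/2 + 3*I, so Q'(3 - 3*I) = 3/2 - 3*I.
P(3 - 3*I) = (3 - 3*I)*sin(3 - 3*I).

Res(f, 3 - 3*I) = ((3 - 3*I)*sin(3 - 3*I))/(3/2 - 3*I) = (6/5 + 2*I/5)*sin(3 - 3*I)

Final answer: (6/5 + 2*I/5)*sin(3 - 3*I)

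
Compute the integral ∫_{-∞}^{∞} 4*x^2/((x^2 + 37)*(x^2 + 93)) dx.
Let f(z) = 4*z^2/((z^2 + 37)*(z^2 + 93)). The denominator has no real zeros and deg Q - deg P = 2 ≥ 2, so the integral of f over the upper semicircle |z| = R tends to 0 as R → ∞. Closing the contour in the upper half-plane,
  ∫_{-∞}^{∞} f(x) dx = 2πi · Σ Res(f, z_k)  over the poles with Im z_k > 0.

Zeros of the denominator: z^2 + 93 = 0 gives z = ±sqrt(93)*I; z^2 + 37 = 0 gives z = ±sqrt(37)*I.
Upper half-plane: z = sqrt(37)*I, z = sqrt(93)*I (simple).

Each pole is a simple zero of Q(z) = z^4 + 130*z^2 + 3441, so Res(f, z₀) = P(z₀)/Q'(z₀) with P(z) = 4*z^2, Q'(z) = 4*z^3 + 260*z:
  Res(f, sqrt(37)*I) = (-148)/(112*sqrt(37)*I) = sqrt(37)*I/28
  Res(f, sqrt(93)*I) = (-372)/(-112*sqrt(93)*I) = -sqrt(93)*I/28

Sum of residues: I*(-sqrt(93) + sqrt(37))/28
∫_{-∞}^{∞} f(x) dx = 2πi · (I*(-sqrt(93) + sqrt(37))/28) = pi*(-sqrt(37) + sqrt(93))/14

Final answer: pi*(-sqrt(37) + sqrt(93))/14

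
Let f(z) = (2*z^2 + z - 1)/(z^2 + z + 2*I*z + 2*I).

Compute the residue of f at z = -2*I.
Write f(z) = P(z)/Q(z) with P(z) = 2*z^2 + z - 1 and Q(z) = z^2 + z + 2*I*z + 2*I.
The denominator factors as Q(z) = (z + 1)*(z + 2*I), so z = -2*I is a simple zero of Q and P is analytic there; z = -2*I is therefore a simple pole and
  Res(f, z₀) = P(z₀)/Q'(z₀).

Q'(z) = 2*z + 1 + 2*I, so Q'(-2*I) = 1 - 2*I.
P(-2*I) = -9 - 2*I.

Res(f, -2*I) = (-9 - 2*I)/(1 - 2*I) = -1 - 4*I

Final answer: -1 - 4*I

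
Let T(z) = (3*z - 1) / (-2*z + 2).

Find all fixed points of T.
{-1, 1/2}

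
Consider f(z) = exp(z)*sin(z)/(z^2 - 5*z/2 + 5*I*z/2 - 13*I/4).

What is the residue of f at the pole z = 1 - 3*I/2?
Write f(z) = P(z)/Q(z) with P(z) = exp(z)*sin(z) and Q(z) = z^2 - 5*z/2 + 5*I*z/2 - 13*I/4.
The denominator factors as Q(z) = (z - 3/2 + I)*(z - 1 + 3*I/2), so z = 1 - 3*I/2 is a simple zero of Q and P is analytic there; z = 1 - 3*I/2 is therefore a simple pole and
  Res(f, z₀) = P(z₀)/Q'(z₀).

Q'(z) = 2*z - 5/2 + 5*I/2, so Q'(1 - 3*I/2) = -1/2 - I/2.
P(1 - 3*I/2) = exp(1 - 3*I/2)*sin(1 - 3*I/2).

Res(f, 1 - 3*I/2) = (exp(1 - 3*I/2)*sin(1 - 3*I/2))/(-1/2 - I/2) = (-1 + I)*exp(1 - 3*I/2)*sin(1 - 3*I/2)

Final answer: (-1 + I)*exp(1 - 3*I/2)*sin(1 - 3*I/2)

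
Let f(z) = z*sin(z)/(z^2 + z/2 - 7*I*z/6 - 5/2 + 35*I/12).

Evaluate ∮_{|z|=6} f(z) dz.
pi*(-57/281 - 351*I/281)*sin(2 - 3*I/2) + pi*(-57/281 + 211*I/281)*sin(3/2 - I/3)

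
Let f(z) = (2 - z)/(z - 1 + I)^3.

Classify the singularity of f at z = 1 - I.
Write f(z) = g(z)/(z - 1 + I)^3 with g(z) = 2 - z.
g is entire and g(1 - I) = 1 + I ≠ 0, so no factor of (z - 1 + I) cancels: the Laurent expansion of f about z = 1 - I starts at the power -3, i.e. lim_{z→z₀} (z - z₀)^3 f(z) = 1 + I is finite and nonzero.
So z = 1 - I is a pole of order 3.

Final answer: pole of order 3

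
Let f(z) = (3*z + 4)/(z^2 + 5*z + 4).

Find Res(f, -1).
1/3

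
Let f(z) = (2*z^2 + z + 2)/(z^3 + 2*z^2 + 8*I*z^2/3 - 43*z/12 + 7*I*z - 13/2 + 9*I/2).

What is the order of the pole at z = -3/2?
Factor the denominator:
  z^3 + 2*z^2 + 8*I*z^2/3 - 43*z/12 + 7*I*z - 13/2 + 9*I/2 = (z + 3/2)*(z + 2 + 2*I/3)*(z - 3/2 + 2*I)

The numerator P(z) = 2*z^2 + z + 2 has P(-3/2) = 5 ≠ 0, so no factor of (z + 3/2) cancels.
Near z = -3/2 we can therefore write f(z) = g(z)/(z + 3/2) with g analytic at -3/2 and g(-3/2) ≠ 0 (g is the numerator divided by the remaining denominator factors).

Hence z = -3/2 is a pole of order 1.

Final answer: 1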